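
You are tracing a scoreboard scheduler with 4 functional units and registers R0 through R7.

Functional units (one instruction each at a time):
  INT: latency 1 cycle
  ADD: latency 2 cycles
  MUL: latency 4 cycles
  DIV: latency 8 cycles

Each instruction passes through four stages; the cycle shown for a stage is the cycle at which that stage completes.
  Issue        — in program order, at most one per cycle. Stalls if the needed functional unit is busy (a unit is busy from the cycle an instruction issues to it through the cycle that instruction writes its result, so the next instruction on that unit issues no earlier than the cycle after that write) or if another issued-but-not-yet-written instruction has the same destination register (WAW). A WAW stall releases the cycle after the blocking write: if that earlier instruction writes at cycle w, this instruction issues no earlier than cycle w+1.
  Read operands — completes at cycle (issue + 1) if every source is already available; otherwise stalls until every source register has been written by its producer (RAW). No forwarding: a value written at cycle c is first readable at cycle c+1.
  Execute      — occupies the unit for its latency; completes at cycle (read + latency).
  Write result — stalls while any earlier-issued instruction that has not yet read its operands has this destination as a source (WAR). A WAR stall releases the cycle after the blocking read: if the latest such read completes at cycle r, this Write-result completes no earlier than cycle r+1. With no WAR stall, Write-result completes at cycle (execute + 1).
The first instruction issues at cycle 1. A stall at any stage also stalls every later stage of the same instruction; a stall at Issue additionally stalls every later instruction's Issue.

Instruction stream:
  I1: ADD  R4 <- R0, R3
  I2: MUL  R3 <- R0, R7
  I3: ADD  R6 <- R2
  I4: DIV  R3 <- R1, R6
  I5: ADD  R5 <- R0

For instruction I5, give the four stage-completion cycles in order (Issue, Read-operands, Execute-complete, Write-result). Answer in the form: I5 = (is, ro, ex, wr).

c1: issue I1 (ADD)
c2: I1 read-ops; issue I2 (MUL)
c3: I2 read-ops
c4: I1 finished on ADD
c5: I1→R4
c6: issue I3 (ADD)
c7: I2 finished on MUL; I3 read-ops
c8: I2→R3
c9: I3 finished on ADD; issue I4 (DIV)
c10: I3→R6
c11: I4 read-ops; issue I5 (ADD)
c12: I5 read-ops
c14: I5 finished on ADD
c15: I5→R5
c19: I4 finished on DIV
c20: I4→R3

I5 = (11, 12, 14, 15)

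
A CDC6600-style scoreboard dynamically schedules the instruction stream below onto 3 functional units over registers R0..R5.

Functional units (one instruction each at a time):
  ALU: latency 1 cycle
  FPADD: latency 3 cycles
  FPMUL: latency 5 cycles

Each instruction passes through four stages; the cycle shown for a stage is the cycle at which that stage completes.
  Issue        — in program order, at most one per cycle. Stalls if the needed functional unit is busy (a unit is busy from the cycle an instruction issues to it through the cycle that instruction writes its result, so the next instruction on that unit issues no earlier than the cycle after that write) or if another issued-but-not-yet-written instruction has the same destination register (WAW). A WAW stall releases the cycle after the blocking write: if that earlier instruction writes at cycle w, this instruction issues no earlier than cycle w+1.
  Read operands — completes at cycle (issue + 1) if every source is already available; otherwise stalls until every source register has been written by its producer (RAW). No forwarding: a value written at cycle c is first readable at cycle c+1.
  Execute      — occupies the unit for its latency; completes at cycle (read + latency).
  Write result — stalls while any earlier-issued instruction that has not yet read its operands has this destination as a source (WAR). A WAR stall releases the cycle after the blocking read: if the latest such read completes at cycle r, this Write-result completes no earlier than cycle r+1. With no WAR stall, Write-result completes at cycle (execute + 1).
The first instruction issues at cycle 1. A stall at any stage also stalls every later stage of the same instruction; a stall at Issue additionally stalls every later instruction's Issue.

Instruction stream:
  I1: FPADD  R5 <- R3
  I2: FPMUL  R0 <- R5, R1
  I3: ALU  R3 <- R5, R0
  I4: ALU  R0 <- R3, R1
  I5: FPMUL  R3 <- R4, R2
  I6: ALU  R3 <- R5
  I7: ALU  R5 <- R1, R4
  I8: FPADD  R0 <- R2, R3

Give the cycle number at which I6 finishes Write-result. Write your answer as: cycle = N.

cycle = 29

1) issue 1, read 2, done 5, write 6
2) issue 2, read 7, done 12, write 13  <RAW R5: wait I1 write@6>
3) issue 3, read 14, done 15, write 16  <RAW R0: wait I2 write@13>
4) issue 17, read 18, done 19, write 20  <struct: ALU busy until I3 writes@16>
5) issue 18, read 19, done 24, write 25
6) issue 26, read 27, done 28, write 29  <WAW R3: wait I5 write@25>
7) issue 30, read 31, done 32, write 33  <struct: ALU busy until I6 writes@29>
8) issue 31, read 32, done 35, write 36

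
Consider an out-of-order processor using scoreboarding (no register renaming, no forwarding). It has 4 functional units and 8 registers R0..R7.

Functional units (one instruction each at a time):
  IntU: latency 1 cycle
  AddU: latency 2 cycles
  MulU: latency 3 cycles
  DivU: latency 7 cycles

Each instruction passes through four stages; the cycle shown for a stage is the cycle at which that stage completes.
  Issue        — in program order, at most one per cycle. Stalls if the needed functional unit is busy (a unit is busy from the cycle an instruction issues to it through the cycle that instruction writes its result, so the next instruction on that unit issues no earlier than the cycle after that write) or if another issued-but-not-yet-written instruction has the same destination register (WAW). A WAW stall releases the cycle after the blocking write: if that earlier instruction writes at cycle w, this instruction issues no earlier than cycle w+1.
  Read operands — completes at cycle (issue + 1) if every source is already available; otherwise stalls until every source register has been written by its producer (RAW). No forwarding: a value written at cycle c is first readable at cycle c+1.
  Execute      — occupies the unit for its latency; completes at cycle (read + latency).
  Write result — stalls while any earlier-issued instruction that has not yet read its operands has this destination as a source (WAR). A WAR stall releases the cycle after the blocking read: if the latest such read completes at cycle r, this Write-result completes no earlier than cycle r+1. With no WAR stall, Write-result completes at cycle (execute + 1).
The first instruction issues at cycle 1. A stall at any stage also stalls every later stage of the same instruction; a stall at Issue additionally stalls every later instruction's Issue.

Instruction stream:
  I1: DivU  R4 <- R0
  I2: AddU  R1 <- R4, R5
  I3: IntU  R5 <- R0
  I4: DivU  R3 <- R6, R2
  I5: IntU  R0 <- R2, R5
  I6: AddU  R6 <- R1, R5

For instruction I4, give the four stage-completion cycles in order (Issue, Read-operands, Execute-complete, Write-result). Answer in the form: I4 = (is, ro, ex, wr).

I4 = (11, 12, 19, 20)

I1  is:1  ro:2  ex:9  wr:10
I2  is:2  ro:11  ex:13  wr:14  — RAW R4: wait I1 write@10
I3  is:3  ro:4  ex:5  wr:12  — WAR R5: wait I2 read@11
I4  is:11  ro:12  ex:19  wr:20  — struct: DivU busy until I1 writes@10
I5  is:13  ro:14  ex:15  wr:16  — struct: IntU busy until I3 writes@12
I6  is:15  ro:16  ex:18  wr:19  — struct: AddU busy until I2 writes@14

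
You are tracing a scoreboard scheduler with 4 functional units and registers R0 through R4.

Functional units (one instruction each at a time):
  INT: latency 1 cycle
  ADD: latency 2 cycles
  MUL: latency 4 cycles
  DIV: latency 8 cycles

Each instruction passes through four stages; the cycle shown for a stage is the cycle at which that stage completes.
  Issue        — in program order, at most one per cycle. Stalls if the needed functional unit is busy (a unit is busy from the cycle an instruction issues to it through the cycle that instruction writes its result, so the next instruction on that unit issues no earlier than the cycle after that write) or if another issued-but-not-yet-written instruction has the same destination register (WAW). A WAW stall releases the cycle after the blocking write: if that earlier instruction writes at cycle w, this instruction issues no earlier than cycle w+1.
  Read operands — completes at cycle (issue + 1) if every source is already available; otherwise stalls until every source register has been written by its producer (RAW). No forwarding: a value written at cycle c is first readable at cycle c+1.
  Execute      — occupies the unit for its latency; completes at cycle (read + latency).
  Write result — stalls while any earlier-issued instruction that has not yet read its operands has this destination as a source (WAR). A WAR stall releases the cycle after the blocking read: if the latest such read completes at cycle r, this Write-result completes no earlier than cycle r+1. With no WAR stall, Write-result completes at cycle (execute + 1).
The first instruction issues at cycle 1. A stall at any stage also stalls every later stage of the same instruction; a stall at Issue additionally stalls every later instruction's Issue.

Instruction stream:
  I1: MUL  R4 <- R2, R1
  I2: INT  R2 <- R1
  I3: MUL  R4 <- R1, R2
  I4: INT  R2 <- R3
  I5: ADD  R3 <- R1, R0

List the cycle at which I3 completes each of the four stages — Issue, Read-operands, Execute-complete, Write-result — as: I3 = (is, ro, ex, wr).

I3 = (8, 9, 13, 14)

cycle 1: I1→MUL
cycle 2: I1 RO · I2→INT
cycle 3: I2 RO
cycle 4: I2 EX
cycle 5: I2 WR R2
cycle 6: I1 EX
cycle 7: I1 WR R4
cycle 8: I3→MUL
cycle 9: I3 RO · I4→INT
cycle 10: I4 RO · I5→ADD
cycle 11: I4 EX · I5 RO
cycle 12: I4 WR R2
cycle 13: I3 EX · I5 EX
cycle 14: I3 WR R4 · I5 WR R3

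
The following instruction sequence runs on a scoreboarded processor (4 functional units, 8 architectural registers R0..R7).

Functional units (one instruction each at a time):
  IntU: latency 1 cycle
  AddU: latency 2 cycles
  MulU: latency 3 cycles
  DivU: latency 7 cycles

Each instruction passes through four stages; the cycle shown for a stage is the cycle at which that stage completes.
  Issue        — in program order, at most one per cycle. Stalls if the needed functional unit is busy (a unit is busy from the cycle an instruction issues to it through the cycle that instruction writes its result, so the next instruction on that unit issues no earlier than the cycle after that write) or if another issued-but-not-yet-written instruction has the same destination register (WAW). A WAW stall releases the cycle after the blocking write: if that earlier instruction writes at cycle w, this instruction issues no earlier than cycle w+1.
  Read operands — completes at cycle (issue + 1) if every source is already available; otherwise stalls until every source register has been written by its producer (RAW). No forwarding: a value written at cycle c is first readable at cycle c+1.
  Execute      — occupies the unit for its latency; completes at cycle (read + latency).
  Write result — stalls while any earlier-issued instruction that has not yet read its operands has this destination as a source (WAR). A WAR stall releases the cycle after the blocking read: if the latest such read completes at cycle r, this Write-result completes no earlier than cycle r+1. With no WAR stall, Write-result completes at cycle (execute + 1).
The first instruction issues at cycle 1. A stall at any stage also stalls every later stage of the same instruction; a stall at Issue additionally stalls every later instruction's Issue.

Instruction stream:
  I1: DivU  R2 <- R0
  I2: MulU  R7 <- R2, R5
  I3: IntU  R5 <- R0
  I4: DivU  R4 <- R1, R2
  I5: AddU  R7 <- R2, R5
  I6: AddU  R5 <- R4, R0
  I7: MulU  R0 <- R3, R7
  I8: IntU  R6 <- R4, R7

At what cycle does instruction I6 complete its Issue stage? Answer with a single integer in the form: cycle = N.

[1] I1 issues→DivU
[2] I1 reads, I2 issues→MulU
[3] I3 issues→IntU
[4] I3 reads
[5] I3 exec-done
[9] I1 exec-done
[10] I1 writes R2
[11] I2 reads, I4 issues→DivU
[12] I3 writes R5, I4 reads
[14] I2 exec-done
[15] I2 writes R7
[16] I5 issues→AddU
[17] I5 reads
[19] I4 exec-done, I5 exec-done
[20] I4 writes R4, I5 writes R7
[21] I6 issues→AddU
[22] I6 reads, I7 issues→MulU
[23] I7 reads, I8 issues→IntU
[24] I6 exec-done, I8 reads
[25] I6 writes R5, I8 exec-done
[26] I7 exec-done, I8 writes R6
[27] I7 writes R0

cycle = 21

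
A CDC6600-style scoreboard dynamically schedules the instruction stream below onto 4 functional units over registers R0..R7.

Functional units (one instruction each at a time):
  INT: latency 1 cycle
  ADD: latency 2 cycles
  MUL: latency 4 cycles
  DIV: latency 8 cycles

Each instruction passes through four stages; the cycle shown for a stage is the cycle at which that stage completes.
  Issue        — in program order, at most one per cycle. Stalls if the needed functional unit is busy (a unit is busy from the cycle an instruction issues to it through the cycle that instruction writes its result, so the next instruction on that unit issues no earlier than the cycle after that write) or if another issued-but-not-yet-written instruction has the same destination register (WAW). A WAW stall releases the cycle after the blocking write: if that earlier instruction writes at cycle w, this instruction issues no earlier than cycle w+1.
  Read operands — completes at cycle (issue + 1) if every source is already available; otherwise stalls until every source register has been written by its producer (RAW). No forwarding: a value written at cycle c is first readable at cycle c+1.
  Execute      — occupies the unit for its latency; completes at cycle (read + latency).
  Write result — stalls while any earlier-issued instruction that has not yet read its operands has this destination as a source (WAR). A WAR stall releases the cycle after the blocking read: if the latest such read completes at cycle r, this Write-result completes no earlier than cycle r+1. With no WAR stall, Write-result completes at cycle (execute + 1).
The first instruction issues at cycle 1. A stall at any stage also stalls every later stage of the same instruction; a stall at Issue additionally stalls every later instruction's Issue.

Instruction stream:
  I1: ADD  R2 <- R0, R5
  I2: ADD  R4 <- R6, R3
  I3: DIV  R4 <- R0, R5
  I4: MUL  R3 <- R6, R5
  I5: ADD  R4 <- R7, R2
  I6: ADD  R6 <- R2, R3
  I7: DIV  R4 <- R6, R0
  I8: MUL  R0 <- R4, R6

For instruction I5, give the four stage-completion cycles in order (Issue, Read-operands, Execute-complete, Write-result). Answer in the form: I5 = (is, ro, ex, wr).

I5 = (22, 23, 25, 26)

[1] I1→ADD
[2] I1 RO
[4] I1 EX
[5] I1 WR R2
[6] I2→ADD
[7] I2 RO
[9] I2 EX
[10] I2 WR R4
[11] I3→DIV
[12] I3 RO | I4→MUL
[13] I4 RO
[17] I4 EX
[18] I4 WR R3
[20] I3 EX
[21] I3 WR R4
[22] I5→ADD
[23] I5 RO
[25] I5 EX
[26] I5 WR R4
[27] I6→ADD
[28] I6 RO | I7→DIV
[29] I8→MUL
[30] I6 EX
[31] I6 WR R6
[32] I7 RO
[40] I7 EX
[41] I7 WR R4
[42] I8 RO
[46] I8 EX
[47] I8 WR R0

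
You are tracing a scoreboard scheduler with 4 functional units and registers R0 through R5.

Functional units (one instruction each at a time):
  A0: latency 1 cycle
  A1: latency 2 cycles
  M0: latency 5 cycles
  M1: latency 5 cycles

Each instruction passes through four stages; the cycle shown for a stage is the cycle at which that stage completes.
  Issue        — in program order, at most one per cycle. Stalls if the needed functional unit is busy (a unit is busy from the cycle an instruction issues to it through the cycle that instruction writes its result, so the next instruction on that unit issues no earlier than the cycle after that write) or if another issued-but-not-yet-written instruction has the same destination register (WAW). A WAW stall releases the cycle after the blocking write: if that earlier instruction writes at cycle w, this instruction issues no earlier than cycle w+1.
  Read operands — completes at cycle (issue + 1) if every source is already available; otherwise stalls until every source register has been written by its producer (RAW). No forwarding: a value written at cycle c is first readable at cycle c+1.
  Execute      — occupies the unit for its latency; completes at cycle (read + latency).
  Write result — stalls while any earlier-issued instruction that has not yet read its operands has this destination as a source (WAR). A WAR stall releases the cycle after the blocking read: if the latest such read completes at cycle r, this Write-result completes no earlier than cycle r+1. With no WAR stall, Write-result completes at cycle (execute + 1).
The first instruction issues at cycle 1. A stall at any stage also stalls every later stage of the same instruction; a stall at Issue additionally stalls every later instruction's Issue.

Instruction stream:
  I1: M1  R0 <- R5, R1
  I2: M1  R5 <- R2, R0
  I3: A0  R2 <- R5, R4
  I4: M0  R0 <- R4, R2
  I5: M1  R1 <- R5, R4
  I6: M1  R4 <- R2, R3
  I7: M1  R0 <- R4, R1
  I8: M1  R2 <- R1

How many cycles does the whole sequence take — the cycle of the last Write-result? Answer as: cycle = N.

cycle = 48

c1: I1 dispatched to M1
c2: I1 operands ready
c7: I1 complete
c8: R0←I1
c9: I2 dispatched to M1
c10: I2 operands ready | I3 dispatched to A0
c11: I4 dispatched to M0
c15: I2 complete
c16: R5←I2
c17: I3 operands ready | I5 dispatched to M1
c18: I3 complete | I5 operands ready
c19: R2←I3
c20: I4 operands ready
c23: I5 complete
c24: R1←I5
c25: I4 complete | I6 dispatched to M1
c26: R0←I4 | I6 operands ready
c31: I6 complete
c32: R4←I6
c33: I7 dispatched to M1
c34: I7 operands ready
c39: I7 complete
c40: R0←I7
c41: I8 dispatched to M1
c42: I8 operands ready
c47: I8 complete
c48: R2←I8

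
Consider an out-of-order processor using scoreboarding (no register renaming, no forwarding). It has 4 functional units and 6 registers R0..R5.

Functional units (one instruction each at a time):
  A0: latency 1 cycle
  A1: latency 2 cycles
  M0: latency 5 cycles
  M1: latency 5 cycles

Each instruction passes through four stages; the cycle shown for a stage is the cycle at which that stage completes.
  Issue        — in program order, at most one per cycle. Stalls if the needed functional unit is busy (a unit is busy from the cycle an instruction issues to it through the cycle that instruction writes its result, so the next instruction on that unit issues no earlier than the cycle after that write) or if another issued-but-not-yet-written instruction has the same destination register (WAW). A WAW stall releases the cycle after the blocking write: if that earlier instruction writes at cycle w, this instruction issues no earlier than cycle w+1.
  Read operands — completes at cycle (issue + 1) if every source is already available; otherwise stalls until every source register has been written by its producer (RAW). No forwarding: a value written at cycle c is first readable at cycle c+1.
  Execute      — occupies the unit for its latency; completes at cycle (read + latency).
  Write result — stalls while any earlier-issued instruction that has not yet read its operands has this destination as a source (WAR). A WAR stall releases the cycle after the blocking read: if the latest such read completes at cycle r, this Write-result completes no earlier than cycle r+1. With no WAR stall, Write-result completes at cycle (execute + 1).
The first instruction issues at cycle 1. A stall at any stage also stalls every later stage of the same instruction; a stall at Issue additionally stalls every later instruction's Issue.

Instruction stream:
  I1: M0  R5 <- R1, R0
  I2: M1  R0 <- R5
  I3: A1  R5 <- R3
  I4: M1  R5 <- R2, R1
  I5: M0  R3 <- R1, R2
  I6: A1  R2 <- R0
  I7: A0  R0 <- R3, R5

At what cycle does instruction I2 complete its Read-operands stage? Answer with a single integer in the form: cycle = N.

I1 -> (1, 2, 7, 8)
I2 -> (2, 9, 14, 15)  // RAW R5: wait I1 write@8
I3 -> (9, 10, 12, 13)  // WAW R5: wait I1 write@8
I4 -> (16, 17, 22, 23)  // struct: M1 busy until I2 writes@15
I5 -> (17, 18, 23, 24)
I6 -> (18, 19, 21, 22)
I7 -> (19, 25, 26, 27)  // RAW R3: wait I5 write@24

cycle = 9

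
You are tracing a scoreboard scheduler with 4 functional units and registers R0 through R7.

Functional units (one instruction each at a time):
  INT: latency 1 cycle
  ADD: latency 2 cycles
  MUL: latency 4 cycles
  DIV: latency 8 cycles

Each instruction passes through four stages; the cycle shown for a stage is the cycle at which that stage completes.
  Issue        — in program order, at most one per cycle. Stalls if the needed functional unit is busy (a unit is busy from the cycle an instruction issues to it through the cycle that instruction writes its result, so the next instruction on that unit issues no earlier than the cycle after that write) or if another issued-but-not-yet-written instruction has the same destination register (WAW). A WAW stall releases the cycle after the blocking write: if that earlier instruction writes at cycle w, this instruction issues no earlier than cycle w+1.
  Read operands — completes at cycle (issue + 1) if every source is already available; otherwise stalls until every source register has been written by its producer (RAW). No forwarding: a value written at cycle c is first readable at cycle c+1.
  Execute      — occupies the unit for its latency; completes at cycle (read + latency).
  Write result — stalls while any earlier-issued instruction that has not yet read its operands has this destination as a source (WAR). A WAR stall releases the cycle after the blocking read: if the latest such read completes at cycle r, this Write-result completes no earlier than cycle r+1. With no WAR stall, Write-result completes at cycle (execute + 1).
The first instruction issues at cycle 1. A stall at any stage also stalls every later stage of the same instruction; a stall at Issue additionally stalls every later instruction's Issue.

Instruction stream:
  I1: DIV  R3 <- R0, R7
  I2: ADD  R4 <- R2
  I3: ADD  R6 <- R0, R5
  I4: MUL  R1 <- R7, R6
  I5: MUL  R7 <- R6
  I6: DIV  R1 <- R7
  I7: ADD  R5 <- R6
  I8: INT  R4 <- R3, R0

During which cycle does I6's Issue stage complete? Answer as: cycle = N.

cycle = 19

I1 -> (1, 2, 10, 11)
I2 -> (2, 3, 5, 6)
I3 -> (7, 8, 10, 11)  // struct: ADD busy until I2 writes@6
I4 -> (8, 12, 16, 17)  // RAW R6: wait I3 write@11
I5 -> (18, 19, 23, 24)  // struct: MUL busy until I4 writes@17
I6 -> (19, 25, 33, 34)  // RAW R7: wait I5 write@24
I7 -> (20, 21, 23, 24)
I8 -> (21, 22, 23, 24)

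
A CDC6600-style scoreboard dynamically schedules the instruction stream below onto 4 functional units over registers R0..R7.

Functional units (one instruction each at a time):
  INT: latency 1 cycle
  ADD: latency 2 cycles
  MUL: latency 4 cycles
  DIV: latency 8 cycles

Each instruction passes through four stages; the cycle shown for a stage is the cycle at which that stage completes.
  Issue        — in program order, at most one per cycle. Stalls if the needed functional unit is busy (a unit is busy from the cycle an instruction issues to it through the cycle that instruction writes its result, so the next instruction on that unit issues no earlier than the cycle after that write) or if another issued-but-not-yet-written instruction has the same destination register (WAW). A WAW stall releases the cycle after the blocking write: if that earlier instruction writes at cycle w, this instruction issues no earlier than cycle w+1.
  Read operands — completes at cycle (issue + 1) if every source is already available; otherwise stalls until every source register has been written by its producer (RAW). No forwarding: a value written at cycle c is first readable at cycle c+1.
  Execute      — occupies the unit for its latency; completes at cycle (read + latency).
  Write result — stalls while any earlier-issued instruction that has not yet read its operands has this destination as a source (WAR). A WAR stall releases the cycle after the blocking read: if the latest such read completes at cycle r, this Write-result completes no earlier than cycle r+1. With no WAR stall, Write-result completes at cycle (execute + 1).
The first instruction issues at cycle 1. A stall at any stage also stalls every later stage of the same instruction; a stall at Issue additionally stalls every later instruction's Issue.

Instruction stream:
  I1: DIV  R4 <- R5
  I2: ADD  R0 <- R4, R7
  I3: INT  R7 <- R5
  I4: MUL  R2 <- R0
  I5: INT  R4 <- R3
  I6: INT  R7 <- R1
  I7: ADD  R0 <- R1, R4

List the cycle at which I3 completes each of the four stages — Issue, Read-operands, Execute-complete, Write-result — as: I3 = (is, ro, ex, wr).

I3 = (3, 4, 5, 13)

cycle 1: issue I1 (DIV)
cycle 2: I1 read-ops; issue I2 (ADD)
cycle 3: issue I3 (INT)
cycle 4: I3 read-ops; issue I4 (MUL)
cycle 5: I3 finished on INT
cycle 10: I1 finished on DIV
cycle 11: I1→R4
cycle 12: I2 read-ops
cycle 13: I3→R7
cycle 14: I2 finished on ADD; issue I5 (INT)
cycle 15: I2→R0; I5 read-ops
cycle 16: I4 read-ops; I5 finished on INT
cycle 17: I5→R4
cycle 18: issue I6 (INT)
cycle 19: I6 read-ops; issue I7 (ADD)
cycle 20: I4 finished on MUL; I6 finished on INT; I7 read-ops
cycle 21: I4→R2; I6→R7
cycle 22: I7 finished on ADD
cycle 23: I7→R0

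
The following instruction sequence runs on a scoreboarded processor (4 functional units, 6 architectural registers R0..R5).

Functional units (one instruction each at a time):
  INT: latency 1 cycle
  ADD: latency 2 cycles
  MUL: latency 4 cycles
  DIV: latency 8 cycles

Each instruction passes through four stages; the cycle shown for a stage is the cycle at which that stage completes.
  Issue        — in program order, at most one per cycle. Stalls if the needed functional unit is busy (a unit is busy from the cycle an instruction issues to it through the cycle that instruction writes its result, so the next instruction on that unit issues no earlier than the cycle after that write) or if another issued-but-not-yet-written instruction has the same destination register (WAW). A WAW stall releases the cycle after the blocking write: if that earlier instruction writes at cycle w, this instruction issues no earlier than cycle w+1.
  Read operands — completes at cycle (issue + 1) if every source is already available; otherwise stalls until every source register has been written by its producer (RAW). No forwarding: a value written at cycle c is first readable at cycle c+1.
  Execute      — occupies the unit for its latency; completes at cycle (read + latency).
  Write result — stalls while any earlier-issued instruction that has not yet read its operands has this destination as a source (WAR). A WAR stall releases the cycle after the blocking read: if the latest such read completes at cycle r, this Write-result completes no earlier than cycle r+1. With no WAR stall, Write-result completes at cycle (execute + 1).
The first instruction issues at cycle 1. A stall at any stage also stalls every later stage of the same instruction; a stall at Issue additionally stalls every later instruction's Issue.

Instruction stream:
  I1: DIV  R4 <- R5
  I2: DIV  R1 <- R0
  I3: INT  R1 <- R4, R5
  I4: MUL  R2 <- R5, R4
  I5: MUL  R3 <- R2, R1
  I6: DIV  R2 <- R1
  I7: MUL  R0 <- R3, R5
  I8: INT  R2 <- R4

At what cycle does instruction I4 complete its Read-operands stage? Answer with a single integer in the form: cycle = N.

cycle = 25

t=1  I1 issues→DIV
t=2  I1 reads
t=10  I1 exec-done
t=11  I1 writes R4
t=12  I2 issues→DIV
t=13  I2 reads
t=21  I2 exec-done
t=22  I2 writes R1
t=23  I3 issues→INT
t=24  I3 reads | I4 issues→MUL
t=25  I3 exec-done | I4 reads
t=26  I3 writes R1
t=29  I4 exec-done
t=30  I4 writes R2
t=31  I5 issues→MUL
t=32  I5 reads | I6 issues→DIV
t=33  I6 reads
t=36  I5 exec-done
t=37  I5 writes R3
t=38  I7 issues→MUL
t=39  I7 reads
t=41  I6 exec-done
t=42  I6 writes R2
t=43  I7 exec-done | I8 issues→INT
t=44  I7 writes R0 | I8 reads
t=45  I8 exec-done
t=46  I8 writes R2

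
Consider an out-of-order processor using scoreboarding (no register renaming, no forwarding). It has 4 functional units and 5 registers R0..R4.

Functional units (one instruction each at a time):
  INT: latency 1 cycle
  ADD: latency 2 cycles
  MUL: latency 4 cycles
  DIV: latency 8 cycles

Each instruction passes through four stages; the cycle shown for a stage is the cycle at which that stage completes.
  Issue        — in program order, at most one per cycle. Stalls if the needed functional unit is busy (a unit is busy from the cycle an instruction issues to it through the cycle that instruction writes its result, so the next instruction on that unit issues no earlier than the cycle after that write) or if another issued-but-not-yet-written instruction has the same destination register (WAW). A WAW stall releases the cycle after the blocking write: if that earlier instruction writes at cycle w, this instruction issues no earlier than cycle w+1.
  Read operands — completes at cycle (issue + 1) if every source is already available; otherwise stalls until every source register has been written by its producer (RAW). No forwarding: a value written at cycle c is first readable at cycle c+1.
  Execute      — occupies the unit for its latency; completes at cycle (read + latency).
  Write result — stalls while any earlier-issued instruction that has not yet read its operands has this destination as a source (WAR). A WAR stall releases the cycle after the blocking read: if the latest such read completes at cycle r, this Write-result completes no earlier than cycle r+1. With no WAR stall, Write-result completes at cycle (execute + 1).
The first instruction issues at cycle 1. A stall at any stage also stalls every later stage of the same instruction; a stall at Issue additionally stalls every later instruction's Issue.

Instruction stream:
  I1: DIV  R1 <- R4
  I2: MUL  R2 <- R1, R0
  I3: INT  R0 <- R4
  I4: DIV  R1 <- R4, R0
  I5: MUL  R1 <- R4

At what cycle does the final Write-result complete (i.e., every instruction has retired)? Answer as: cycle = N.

I1  is:1  ro:2  ex:10  wr:11
I2  is:2  ro:12  ex:16  wr:17  — RAW R1: wait I1 write@11
I3  is:3  ro:4  ex:5  wr:13  — WAR R0: wait I2 read@12
I4  is:12  ro:14  ex:22  wr:23  — struct: DIV busy until I1 writes@11, RAW R0: wait I3 write@13
I5  is:24  ro:25  ex:29  wr:30  — WAW R1: wait I4 write@23

cycle = 30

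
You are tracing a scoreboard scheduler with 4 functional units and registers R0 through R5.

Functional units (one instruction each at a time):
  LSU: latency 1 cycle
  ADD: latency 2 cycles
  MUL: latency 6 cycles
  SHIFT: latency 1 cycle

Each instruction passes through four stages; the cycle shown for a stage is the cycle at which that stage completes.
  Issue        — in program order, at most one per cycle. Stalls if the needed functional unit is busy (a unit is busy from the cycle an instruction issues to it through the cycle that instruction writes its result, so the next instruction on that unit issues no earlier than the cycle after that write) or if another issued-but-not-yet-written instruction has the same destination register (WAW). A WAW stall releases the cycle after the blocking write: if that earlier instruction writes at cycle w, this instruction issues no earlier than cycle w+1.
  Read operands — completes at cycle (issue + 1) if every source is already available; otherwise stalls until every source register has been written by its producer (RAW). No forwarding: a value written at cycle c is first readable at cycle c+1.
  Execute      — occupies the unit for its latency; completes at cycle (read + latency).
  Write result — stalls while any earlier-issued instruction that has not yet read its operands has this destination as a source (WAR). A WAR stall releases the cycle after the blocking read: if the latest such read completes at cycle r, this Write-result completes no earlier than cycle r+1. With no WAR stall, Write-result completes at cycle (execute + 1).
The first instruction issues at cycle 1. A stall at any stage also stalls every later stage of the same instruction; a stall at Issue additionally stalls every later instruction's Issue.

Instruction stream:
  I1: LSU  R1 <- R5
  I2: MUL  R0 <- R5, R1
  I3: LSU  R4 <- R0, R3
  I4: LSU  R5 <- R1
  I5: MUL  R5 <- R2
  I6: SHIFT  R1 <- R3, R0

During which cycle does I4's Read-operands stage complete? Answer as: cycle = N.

cycle = 17

I1: IS=1 RO=2 EX=3 WR=4
I2: IS=2 RO=5 EX=11 WR=12  [RAW R1: wait I1 write@4]
I3: IS=5 RO=13 EX=14 WR=15  [struct: LSU busy until I1 writes@4; RAW R0: wait I2 write@12]
I4: IS=16 RO=17 EX=18 WR=19  [struct: LSU busy until I3 writes@15]
I5: IS=20 RO=21 EX=27 WR=28  [WAW R5: wait I4 write@19]
I6: IS=21 RO=22 EX=23 WR=24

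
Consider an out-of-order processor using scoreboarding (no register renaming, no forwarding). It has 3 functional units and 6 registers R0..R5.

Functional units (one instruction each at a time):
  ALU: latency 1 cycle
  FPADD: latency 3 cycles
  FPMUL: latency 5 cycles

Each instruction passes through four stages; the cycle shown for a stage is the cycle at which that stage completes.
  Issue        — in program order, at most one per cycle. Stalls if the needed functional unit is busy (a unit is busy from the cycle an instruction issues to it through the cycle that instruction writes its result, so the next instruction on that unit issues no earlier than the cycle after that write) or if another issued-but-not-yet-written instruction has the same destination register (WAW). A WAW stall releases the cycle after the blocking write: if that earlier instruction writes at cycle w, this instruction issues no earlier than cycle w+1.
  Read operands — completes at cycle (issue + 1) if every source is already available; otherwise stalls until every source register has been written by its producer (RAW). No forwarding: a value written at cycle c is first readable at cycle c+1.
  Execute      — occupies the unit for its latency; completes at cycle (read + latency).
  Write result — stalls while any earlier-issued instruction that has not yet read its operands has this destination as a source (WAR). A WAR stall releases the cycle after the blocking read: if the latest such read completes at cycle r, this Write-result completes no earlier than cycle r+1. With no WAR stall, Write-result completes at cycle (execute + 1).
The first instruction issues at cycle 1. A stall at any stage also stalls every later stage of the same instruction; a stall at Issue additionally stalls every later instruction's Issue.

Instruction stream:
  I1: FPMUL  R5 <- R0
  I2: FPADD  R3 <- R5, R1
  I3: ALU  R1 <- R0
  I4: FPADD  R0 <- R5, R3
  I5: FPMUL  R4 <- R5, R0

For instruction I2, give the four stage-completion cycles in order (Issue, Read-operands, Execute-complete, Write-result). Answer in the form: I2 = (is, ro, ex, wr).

I2 = (2, 9, 12, 13)

I1  is:1  ro:2  ex:7  wr:8
I2  is:2  ro:9  ex:12  wr:13  — RAW R5: wait I1 write@8
I3  is:3  ro:4  ex:5  wr:10  — WAR R1: wait I2 read@9
I4  is:14  ro:15  ex:18  wr:19  — struct: FPADD busy until I2 writes@13
I5  is:15  ro:20  ex:25  wr:26  — RAW R0: wait I4 write@19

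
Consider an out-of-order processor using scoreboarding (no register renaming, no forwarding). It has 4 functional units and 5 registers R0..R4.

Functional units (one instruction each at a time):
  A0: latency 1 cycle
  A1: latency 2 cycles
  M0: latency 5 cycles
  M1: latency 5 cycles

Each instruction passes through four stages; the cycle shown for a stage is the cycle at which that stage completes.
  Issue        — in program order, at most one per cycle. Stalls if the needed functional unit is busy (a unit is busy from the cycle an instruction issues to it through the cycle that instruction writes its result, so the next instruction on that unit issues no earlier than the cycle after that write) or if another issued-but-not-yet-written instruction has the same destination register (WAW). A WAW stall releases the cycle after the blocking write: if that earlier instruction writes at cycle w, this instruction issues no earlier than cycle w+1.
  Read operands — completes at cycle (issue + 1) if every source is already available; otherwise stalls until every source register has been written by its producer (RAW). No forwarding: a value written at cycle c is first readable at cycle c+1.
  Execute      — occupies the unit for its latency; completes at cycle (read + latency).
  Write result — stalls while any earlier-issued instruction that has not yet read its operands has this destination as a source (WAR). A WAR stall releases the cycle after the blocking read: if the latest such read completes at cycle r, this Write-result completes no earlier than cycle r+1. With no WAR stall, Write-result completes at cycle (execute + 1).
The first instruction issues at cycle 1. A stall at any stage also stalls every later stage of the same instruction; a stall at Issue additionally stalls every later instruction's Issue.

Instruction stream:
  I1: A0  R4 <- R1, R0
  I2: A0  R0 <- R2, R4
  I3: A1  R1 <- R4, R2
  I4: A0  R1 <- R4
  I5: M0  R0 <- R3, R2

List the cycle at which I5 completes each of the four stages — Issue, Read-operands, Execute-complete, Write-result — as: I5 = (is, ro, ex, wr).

t=1  I1→A0
t=2  I1 RO
t=3  I1 EX
t=4  I1 WR R4
t=5  I2→A0
t=6  I2 RO, I3→A1
t=7  I2 EX, I3 RO
t=8  I2 WR R0
t=9  I3 EX
t=10  I3 WR R1
t=11  I4→A0
t=12  I4 RO, I5→M0
t=13  I4 EX, I5 RO
t=14  I4 WR R1
t=18  I5 EX
t=19  I5 WR R0

I5 = (12, 13, 18, 19)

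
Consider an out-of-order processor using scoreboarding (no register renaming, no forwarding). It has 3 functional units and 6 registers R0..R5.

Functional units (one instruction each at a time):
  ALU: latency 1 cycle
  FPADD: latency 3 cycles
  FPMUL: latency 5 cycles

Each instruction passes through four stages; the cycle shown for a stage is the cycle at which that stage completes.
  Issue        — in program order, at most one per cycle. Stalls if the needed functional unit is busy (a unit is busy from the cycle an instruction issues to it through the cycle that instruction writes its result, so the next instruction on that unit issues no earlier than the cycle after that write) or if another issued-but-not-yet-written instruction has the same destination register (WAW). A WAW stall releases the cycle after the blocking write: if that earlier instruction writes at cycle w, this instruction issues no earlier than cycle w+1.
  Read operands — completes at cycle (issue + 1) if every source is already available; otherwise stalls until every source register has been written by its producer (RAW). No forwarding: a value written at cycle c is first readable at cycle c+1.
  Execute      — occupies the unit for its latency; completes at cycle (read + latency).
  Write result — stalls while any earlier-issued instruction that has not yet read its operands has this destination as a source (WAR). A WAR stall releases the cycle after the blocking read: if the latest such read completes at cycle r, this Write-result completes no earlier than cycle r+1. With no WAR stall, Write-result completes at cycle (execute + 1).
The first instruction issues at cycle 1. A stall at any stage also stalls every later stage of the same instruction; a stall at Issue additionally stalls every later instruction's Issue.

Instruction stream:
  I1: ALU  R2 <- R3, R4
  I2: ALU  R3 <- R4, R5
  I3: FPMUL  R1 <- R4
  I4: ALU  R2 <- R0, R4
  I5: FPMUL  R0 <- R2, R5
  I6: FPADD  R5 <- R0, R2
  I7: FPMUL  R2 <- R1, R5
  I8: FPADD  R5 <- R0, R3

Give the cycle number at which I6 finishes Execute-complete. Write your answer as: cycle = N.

cycle = 25

[1] I1→ALU
[2] I1 RO
[3] I1 EX
[4] I1 WR R2
[5] I2→ALU
[6] I2 RO · I3→FPMUL
[7] I2 EX · I3 RO
[8] I2 WR R3
[9] I4→ALU
[10] I4 RO
[11] I4 EX
[12] I3 EX · I4 WR R2
[13] I3 WR R1
[14] I5→FPMUL
[15] I5 RO · I6→FPADD
[20] I5 EX
[21] I5 WR R0
[22] I6 RO · I7→FPMUL
[25] I6 EX
[26] I6 WR R5
[27] I7 RO · I8→FPADD
[28] I8 RO
[31] I8 EX
[32] I7 EX · I8 WR R5
[33] I7 WR R2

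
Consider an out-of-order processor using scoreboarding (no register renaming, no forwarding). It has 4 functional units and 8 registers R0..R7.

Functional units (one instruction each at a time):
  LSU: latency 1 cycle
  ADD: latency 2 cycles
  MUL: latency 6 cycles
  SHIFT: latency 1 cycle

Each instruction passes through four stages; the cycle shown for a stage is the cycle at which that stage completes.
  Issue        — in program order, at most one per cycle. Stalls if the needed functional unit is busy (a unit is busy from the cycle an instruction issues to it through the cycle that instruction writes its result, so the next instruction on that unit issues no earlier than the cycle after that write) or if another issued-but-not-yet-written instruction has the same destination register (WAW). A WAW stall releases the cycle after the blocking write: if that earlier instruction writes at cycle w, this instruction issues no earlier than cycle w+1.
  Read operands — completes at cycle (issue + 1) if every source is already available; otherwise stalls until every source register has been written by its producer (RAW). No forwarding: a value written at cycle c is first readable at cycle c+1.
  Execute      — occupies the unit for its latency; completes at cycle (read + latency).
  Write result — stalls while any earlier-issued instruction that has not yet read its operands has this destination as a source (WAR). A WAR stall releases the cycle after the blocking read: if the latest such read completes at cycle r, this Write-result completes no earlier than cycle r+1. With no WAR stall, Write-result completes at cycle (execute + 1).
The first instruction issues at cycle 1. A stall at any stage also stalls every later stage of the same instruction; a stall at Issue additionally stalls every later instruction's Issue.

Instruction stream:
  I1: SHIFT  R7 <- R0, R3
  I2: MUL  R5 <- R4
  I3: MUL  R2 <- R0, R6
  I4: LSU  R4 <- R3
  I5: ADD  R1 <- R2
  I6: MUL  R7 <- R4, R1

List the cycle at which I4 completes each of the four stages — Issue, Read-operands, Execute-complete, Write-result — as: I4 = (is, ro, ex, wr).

cycle 1: I1 issues→SHIFT
cycle 2: I1 reads, I2 issues→MUL
cycle 3: I1 exec-done, I2 reads
cycle 4: I1 writes R7
cycle 9: I2 exec-done
cycle 10: I2 writes R5
cycle 11: I3 issues→MUL
cycle 12: I3 reads, I4 issues→LSU
cycle 13: I4 reads, I5 issues→ADD
cycle 14: I4 exec-done
cycle 15: I4 writes R4
cycle 18: I3 exec-done
cycle 19: I3 writes R2
cycle 20: I5 reads, I6 issues→MUL
cycle 22: I5 exec-done
cycle 23: I5 writes R1
cycle 24: I6 reads
cycle 30: I6 exec-done
cycle 31: I6 writes R7

I4 = (12, 13, 14, 15)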